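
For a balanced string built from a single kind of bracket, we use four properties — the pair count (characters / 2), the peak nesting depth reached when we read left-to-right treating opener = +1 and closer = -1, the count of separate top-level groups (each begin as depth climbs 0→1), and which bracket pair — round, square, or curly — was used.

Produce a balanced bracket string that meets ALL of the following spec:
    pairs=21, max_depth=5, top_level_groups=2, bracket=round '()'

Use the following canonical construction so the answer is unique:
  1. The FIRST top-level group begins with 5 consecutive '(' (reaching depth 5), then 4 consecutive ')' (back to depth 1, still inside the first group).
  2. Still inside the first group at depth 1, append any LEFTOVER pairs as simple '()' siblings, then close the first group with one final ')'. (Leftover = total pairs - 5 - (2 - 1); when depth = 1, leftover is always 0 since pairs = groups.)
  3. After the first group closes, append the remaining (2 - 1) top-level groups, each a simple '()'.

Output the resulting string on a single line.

Spec: pairs=21 depth=5 groups=2
Leftover pairs = 21 - 5 - (2-1) = 15
First group: deep chain of depth 5 + 15 sibling pairs
Remaining 1 groups: simple '()' each

Answer: ((((())))()()()()()()()()()()()()()()())()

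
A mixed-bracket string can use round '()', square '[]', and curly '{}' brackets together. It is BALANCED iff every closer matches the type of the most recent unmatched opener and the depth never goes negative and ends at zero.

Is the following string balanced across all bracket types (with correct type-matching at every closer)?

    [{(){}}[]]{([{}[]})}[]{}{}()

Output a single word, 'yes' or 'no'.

Answer: no

Derivation:
pos 0: push '['; stack = [
pos 1: push '{'; stack = [{
pos 2: push '('; stack = [{(
pos 3: ')' matches '('; pop; stack = [{
pos 4: push '{'; stack = [{{
pos 5: '}' matches '{'; pop; stack = [{
pos 6: '}' matches '{'; pop; stack = [
pos 7: push '['; stack = [[
pos 8: ']' matches '['; pop; stack = [
pos 9: ']' matches '['; pop; stack = (empty)
pos 10: push '{'; stack = {
pos 11: push '('; stack = {(
pos 12: push '['; stack = {([
pos 13: push '{'; stack = {([{
pos 14: '}' matches '{'; pop; stack = {([
pos 15: push '['; stack = {([[
pos 16: ']' matches '['; pop; stack = {([
pos 17: saw closer '}' but top of stack is '[' (expected ']') → INVALID
Verdict: type mismatch at position 17: '}' closes '[' → no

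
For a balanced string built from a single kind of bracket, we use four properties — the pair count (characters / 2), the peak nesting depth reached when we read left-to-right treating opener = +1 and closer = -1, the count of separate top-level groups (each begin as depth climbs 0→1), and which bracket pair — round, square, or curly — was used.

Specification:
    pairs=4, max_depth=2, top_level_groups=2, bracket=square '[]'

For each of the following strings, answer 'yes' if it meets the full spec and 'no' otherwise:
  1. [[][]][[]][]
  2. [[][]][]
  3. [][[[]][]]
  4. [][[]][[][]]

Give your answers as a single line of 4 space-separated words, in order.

Answer: no yes no no

Derivation:
String 1 '[[][]][[]][]': depth seq [1 2 1 2 1 0 1 2 1 0 1 0]
  -> pairs=6 depth=2 groups=3 -> no
String 2 '[[][]][]': depth seq [1 2 1 2 1 0 1 0]
  -> pairs=4 depth=2 groups=2 -> yes
String 3 '[][[[]][]]': depth seq [1 0 1 2 3 2 1 2 1 0]
  -> pairs=5 depth=3 groups=2 -> no
String 4 '[][[]][[][]]': depth seq [1 0 1 2 1 0 1 2 1 2 1 0]
  -> pairs=6 depth=2 groups=3 -> no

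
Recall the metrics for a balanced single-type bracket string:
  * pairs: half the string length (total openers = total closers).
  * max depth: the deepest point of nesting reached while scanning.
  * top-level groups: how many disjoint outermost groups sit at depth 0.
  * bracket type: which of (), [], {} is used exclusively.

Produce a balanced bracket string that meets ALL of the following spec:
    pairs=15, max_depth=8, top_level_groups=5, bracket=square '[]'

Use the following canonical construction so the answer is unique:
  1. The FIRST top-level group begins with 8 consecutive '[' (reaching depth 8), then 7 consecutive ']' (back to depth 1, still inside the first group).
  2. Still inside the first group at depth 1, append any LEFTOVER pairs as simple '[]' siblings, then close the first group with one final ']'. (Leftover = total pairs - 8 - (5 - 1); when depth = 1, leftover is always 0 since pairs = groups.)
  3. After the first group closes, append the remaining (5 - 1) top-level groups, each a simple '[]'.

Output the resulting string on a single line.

Answer: [[[[[[[[]]]]]]][][][]][][][][]

Derivation:
Spec: pairs=15 depth=8 groups=5
Leftover pairs = 15 - 8 - (5-1) = 3
First group: deep chain of depth 8 + 3 sibling pairs
Remaining 4 groups: simple '[]' each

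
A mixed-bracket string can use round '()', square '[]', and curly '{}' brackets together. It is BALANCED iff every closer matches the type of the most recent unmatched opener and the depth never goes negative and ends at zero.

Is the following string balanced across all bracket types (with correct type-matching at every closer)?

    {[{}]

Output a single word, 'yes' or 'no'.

Answer: no

Derivation:
pos 0: push '{'; stack = {
pos 1: push '['; stack = {[
pos 2: push '{'; stack = {[{
pos 3: '}' matches '{'; pop; stack = {[
pos 4: ']' matches '['; pop; stack = {
end: stack still non-empty ({) → INVALID
Verdict: unclosed openers at end: { → no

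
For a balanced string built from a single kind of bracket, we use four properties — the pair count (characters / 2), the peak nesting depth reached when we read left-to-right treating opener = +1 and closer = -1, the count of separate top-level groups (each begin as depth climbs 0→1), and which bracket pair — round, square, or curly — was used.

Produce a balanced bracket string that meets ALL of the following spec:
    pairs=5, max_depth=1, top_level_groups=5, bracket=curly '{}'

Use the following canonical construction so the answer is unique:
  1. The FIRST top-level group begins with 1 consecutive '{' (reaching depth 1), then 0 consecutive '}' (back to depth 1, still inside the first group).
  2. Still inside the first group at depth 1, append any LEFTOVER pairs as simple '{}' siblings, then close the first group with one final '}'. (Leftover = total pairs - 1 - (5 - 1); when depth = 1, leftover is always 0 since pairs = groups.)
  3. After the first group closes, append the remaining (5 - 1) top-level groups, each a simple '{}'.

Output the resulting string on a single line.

Answer: {}{}{}{}{}

Derivation:
Spec: pairs=5 depth=1 groups=5
Leftover pairs = 5 - 1 - (5-1) = 0
First group: deep chain of depth 1 + 0 sibling pairs
Remaining 4 groups: simple '{}' each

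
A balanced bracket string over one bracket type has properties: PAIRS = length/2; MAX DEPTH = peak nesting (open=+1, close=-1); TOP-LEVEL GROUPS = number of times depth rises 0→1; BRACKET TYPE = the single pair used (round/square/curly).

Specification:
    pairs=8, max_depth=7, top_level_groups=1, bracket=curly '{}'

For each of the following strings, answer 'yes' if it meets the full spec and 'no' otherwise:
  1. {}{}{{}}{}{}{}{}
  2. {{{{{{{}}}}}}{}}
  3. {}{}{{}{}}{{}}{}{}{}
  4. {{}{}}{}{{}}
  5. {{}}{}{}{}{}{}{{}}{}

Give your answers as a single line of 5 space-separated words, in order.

Answer: no yes no no no

Derivation:
String 1 '{}{}{{}}{}{}{}{}': depth seq [1 0 1 0 1 2 1 0 1 0 1 0 1 0 1 0]
  -> pairs=8 depth=2 groups=7 -> no
String 2 '{{{{{{{}}}}}}{}}': depth seq [1 2 3 4 5 6 7 6 5 4 3 2 1 2 1 0]
  -> pairs=8 depth=7 groups=1 -> yes
String 3 '{}{}{{}{}}{{}}{}{}{}': depth seq [1 0 1 0 1 2 1 2 1 0 1 2 1 0 1 0 1 0 1 0]
  -> pairs=10 depth=2 groups=7 -> no
String 4 '{{}{}}{}{{}}': depth seq [1 2 1 2 1 0 1 0 1 2 1 0]
  -> pairs=6 depth=2 groups=3 -> no
String 5 '{{}}{}{}{}{}{}{{}}{}': depth seq [1 2 1 0 1 0 1 0 1 0 1 0 1 0 1 2 1 0 1 0]
  -> pairs=10 depth=2 groups=8 -> no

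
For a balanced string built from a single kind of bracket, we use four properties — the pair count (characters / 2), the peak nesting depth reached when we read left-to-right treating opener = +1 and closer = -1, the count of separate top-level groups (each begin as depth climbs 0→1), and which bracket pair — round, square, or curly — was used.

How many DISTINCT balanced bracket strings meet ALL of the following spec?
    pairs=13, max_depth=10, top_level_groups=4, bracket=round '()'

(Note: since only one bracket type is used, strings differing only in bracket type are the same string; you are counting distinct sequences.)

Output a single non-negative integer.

Answer: 4

Derivation:
Spec: pairs=13 depth=10 groups=4
Count(depth <= 10) = 90440
Count(depth <= 9) = 90436
Count(depth == 10) = 90440 - 90436 = 4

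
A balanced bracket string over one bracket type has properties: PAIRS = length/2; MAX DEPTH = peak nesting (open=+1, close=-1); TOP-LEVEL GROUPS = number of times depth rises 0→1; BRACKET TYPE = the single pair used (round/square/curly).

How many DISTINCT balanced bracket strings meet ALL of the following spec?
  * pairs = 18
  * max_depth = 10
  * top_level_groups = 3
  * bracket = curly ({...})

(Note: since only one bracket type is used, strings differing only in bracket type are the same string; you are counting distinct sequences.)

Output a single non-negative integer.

Spec: pairs=18 depth=10 groups=3
Count(depth <= 10) = 93883872
Count(depth <= 9) = 92668920
Count(depth == 10) = 93883872 - 92668920 = 1214952

Answer: 1214952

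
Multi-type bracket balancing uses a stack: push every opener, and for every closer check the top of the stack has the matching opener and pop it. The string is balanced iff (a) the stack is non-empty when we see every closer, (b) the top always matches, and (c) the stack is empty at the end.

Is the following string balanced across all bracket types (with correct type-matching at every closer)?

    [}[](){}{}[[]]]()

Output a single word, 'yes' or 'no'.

pos 0: push '['; stack = [
pos 1: saw closer '}' but top of stack is '[' (expected ']') → INVALID
Verdict: type mismatch at position 1: '}' closes '[' → no

Answer: no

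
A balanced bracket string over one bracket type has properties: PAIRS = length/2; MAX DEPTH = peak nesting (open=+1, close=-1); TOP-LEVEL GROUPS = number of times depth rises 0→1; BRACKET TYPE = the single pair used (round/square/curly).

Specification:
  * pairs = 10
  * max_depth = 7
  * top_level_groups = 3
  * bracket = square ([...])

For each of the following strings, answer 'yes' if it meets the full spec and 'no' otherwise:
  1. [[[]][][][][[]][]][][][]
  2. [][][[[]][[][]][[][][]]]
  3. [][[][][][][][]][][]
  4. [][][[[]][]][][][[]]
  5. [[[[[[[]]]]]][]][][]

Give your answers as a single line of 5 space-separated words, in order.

Answer: no no no no yes

Derivation:
String 1 '[[[]][][][][[]][]][][][]': depth seq [1 2 3 2 1 2 1 2 1 2 1 2 3 2 1 2 1 0 1 0 1 0 1 0]
  -> pairs=12 depth=3 groups=4 -> no
String 2 '[][][[[]][[][]][[][][]]]': depth seq [1 0 1 0 1 2 3 2 1 2 3 2 3 2 1 2 3 2 3 2 3 2 1 0]
  -> pairs=12 depth=3 groups=3 -> no
String 3 '[][[][][][][][]][][]': depth seq [1 0 1 2 1 2 1 2 1 2 1 2 1 2 1 0 1 0 1 0]
  -> pairs=10 depth=2 groups=4 -> no
String 4 '[][][[[]][]][][][[]]': depth seq [1 0 1 0 1 2 3 2 1 2 1 0 1 0 1 0 1 2 1 0]
  -> pairs=10 depth=3 groups=6 -> no
String 5 '[[[[[[[]]]]]][]][][]': depth seq [1 2 3 4 5 6 7 6 5 4 3 2 1 2 1 0 1 0 1 0]
  -> pairs=10 depth=7 groups=3 -> yes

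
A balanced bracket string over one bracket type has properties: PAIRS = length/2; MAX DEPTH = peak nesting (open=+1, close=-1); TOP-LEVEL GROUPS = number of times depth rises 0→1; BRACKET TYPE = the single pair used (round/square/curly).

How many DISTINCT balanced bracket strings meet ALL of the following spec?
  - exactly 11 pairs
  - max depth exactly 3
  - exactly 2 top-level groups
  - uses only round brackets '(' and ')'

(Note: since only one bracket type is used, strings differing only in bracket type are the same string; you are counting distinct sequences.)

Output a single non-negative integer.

Spec: pairs=11 depth=3 groups=2
Count(depth <= 3) = 1536
Count(depth <= 2) = 10
Count(depth == 3) = 1536 - 10 = 1526

Answer: 1526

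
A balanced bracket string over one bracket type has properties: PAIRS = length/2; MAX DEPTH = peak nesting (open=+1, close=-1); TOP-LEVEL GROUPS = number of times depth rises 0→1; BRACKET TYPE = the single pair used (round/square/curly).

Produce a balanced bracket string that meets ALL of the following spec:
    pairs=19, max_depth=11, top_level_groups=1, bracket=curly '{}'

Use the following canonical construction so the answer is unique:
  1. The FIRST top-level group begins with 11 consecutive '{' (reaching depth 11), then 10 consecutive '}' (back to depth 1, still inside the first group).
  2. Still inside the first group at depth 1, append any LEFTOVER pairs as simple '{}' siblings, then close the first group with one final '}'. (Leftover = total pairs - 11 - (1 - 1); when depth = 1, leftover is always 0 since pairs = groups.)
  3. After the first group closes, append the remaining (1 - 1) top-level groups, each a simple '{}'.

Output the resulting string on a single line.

Answer: {{{{{{{{{{{}}}}}}}}}}{}{}{}{}{}{}{}{}}

Derivation:
Spec: pairs=19 depth=11 groups=1
Leftover pairs = 19 - 11 - (1-1) = 8
First group: deep chain of depth 11 + 8 sibling pairs
Remaining 0 groups: simple '{}' each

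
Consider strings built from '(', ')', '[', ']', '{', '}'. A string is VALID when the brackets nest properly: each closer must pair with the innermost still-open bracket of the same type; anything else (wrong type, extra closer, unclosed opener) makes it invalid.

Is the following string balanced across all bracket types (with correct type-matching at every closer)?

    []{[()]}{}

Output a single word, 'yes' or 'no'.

Answer: yes

Derivation:
pos 0: push '['; stack = [
pos 1: ']' matches '['; pop; stack = (empty)
pos 2: push '{'; stack = {
pos 3: push '['; stack = {[
pos 4: push '('; stack = {[(
pos 5: ')' matches '('; pop; stack = {[
pos 6: ']' matches '['; pop; stack = {
pos 7: '}' matches '{'; pop; stack = (empty)
pos 8: push '{'; stack = {
pos 9: '}' matches '{'; pop; stack = (empty)
end: stack empty → VALID
Verdict: properly nested → yes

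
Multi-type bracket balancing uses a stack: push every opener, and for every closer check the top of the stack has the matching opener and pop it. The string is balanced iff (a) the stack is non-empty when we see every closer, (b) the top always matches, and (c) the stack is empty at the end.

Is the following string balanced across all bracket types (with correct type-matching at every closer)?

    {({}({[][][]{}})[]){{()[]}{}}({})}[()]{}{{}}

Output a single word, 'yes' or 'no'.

Answer: yes

Derivation:
pos 0: push '{'; stack = {
pos 1: push '('; stack = {(
pos 2: push '{'; stack = {({
pos 3: '}' matches '{'; pop; stack = {(
pos 4: push '('; stack = {((
pos 5: push '{'; stack = {(({
pos 6: push '['; stack = {(({[
pos 7: ']' matches '['; pop; stack = {(({
pos 8: push '['; stack = {(({[
pos 9: ']' matches '['; pop; stack = {(({
pos 10: push '['; stack = {(({[
pos 11: ']' matches '['; pop; stack = {(({
pos 12: push '{'; stack = {(({{
pos 13: '}' matches '{'; pop; stack = {(({
pos 14: '}' matches '{'; pop; stack = {((
pos 15: ')' matches '('; pop; stack = {(
pos 16: push '['; stack = {([
pos 17: ']' matches '['; pop; stack = {(
pos 18: ')' matches '('; pop; stack = {
pos 19: push '{'; stack = {{
pos 20: push '{'; stack = {{{
pos 21: push '('; stack = {{{(
pos 22: ')' matches '('; pop; stack = {{{
pos 23: push '['; stack = {{{[
pos 24: ']' matches '['; pop; stack = {{{
pos 25: '}' matches '{'; pop; stack = {{
pos 26: push '{'; stack = {{{
pos 27: '}' matches '{'; pop; stack = {{
pos 28: '}' matches '{'; pop; stack = {
pos 29: push '('; stack = {(
pos 30: push '{'; stack = {({
pos 31: '}' matches '{'; pop; stack = {(
pos 32: ')' matches '('; pop; stack = {
pos 33: '}' matches '{'; pop; stack = (empty)
pos 34: push '['; stack = [
pos 35: push '('; stack = [(
pos 36: ')' matches '('; pop; stack = [
pos 37: ']' matches '['; pop; stack = (empty)
pos 38: push '{'; stack = {
pos 39: '}' matches '{'; pop; stack = (empty)
pos 40: push '{'; stack = {
pos 41: push '{'; stack = {{
pos 42: '}' matches '{'; pop; stack = {
pos 43: '}' matches '{'; pop; stack = (empty)
end: stack empty → VALID
Verdict: properly nested → yes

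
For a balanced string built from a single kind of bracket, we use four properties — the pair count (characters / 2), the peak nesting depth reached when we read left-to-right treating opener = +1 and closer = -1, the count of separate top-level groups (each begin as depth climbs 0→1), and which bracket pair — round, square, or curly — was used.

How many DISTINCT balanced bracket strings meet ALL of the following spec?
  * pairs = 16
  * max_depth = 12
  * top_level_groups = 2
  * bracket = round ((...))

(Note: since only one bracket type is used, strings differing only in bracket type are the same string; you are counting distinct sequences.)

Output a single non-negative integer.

Spec: pairs=16 depth=12 groups=2
Count(depth <= 12) = 9694147
Count(depth <= 11) = 9689103
Count(depth == 12) = 9694147 - 9689103 = 5044

Answer: 5044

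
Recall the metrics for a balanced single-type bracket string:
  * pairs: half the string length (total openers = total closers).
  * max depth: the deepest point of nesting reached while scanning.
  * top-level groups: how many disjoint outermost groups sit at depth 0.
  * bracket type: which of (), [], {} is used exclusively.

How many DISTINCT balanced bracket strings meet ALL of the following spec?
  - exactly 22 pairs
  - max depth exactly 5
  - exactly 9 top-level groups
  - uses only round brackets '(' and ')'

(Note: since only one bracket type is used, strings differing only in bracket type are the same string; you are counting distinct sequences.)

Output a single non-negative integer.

Spec: pairs=22 depth=5 groups=9
Count(depth <= 5) = 301106862
Count(depth <= 4) = 191281059
Count(depth == 5) = 301106862 - 191281059 = 109825803

Answer: 109825803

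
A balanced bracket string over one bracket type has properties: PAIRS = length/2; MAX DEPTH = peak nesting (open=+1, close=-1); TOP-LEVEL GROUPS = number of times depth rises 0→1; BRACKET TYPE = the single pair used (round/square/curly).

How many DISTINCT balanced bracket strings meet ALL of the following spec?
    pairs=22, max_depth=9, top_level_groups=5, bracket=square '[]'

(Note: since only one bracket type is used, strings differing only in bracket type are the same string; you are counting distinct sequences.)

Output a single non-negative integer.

Answer: 257005910

Derivation:
Spec: pairs=22 depth=9 groups=5
Count(depth <= 9) = 6409050645
Count(depth <= 8) = 6152044735
Count(depth == 9) = 6409050645 - 6152044735 = 257005910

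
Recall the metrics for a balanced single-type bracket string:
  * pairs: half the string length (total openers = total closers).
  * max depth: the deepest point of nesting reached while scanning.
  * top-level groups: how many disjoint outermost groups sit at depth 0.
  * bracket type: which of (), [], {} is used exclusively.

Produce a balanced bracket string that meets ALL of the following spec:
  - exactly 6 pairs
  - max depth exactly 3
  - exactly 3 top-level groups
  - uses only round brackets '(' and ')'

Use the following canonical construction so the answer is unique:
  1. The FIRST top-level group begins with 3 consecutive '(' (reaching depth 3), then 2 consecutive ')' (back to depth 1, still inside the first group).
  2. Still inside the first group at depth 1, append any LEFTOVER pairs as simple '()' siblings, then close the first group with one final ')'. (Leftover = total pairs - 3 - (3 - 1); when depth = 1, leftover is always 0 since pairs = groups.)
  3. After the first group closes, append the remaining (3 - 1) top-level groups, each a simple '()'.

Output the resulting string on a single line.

Answer: ((())())()()

Derivation:
Spec: pairs=6 depth=3 groups=3
Leftover pairs = 6 - 3 - (3-1) = 1
First group: deep chain of depth 3 + 1 sibling pairs
Remaining 2 groups: simple '()' each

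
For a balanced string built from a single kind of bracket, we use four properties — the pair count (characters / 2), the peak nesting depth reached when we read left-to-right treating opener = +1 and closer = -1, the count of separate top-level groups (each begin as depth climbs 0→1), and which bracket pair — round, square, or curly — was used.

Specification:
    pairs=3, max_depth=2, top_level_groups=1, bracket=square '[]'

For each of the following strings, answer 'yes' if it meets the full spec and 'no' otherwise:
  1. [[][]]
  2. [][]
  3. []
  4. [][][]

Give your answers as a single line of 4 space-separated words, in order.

Answer: yes no no no

Derivation:
String 1 '[[][]]': depth seq [1 2 1 2 1 0]
  -> pairs=3 depth=2 groups=1 -> yes
String 2 '[][]': depth seq [1 0 1 0]
  -> pairs=2 depth=1 groups=2 -> no
String 3 '[]': depth seq [1 0]
  -> pairs=1 depth=1 groups=1 -> no
String 4 '[][][]': depth seq [1 0 1 0 1 0]
  -> pairs=3 depth=1 groups=3 -> no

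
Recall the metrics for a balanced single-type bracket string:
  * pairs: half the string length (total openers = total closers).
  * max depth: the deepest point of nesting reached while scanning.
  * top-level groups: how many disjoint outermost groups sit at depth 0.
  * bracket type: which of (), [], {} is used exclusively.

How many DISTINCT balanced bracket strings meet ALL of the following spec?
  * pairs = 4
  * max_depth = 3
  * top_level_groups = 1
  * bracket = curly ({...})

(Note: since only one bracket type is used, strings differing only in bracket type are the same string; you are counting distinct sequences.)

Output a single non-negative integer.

Spec: pairs=4 depth=3 groups=1
Count(depth <= 3) = 4
Count(depth <= 2) = 1
Count(depth == 3) = 4 - 1 = 3

Answer: 3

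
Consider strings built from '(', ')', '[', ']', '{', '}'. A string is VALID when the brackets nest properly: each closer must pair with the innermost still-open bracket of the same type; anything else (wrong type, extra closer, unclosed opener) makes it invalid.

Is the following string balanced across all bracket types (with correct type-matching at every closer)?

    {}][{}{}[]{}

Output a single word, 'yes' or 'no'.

Answer: no

Derivation:
pos 0: push '{'; stack = {
pos 1: '}' matches '{'; pop; stack = (empty)
pos 2: saw closer ']' but stack is empty → INVALID
Verdict: unmatched closer ']' at position 2 → no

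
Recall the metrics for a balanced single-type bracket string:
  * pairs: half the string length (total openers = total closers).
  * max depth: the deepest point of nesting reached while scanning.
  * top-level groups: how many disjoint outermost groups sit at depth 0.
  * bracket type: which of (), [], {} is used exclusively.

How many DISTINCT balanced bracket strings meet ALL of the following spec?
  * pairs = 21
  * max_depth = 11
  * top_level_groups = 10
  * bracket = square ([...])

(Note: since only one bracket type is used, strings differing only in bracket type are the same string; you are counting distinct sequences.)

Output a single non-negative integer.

Spec: pairs=21 depth=11 groups=10
Count(depth <= 11) = 40320140
Count(depth <= 10) = 40319860
Count(depth == 11) = 40320140 - 40319860 = 280

Answer: 280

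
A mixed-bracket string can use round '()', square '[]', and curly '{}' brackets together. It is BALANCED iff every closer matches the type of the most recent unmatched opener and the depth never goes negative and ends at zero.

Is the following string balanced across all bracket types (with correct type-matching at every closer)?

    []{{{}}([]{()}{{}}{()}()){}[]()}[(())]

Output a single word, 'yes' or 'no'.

Answer: yes

Derivation:
pos 0: push '['; stack = [
pos 1: ']' matches '['; pop; stack = (empty)
pos 2: push '{'; stack = {
pos 3: push '{'; stack = {{
pos 4: push '{'; stack = {{{
pos 5: '}' matches '{'; pop; stack = {{
pos 6: '}' matches '{'; pop; stack = {
pos 7: push '('; stack = {(
pos 8: push '['; stack = {([
pos 9: ']' matches '['; pop; stack = {(
pos 10: push '{'; stack = {({
pos 11: push '('; stack = {({(
pos 12: ')' matches '('; pop; stack = {({
pos 13: '}' matches '{'; pop; stack = {(
pos 14: push '{'; stack = {({
pos 15: push '{'; stack = {({{
pos 16: '}' matches '{'; pop; stack = {({
pos 17: '}' matches '{'; pop; stack = {(
pos 18: push '{'; stack = {({
pos 19: push '('; stack = {({(
pos 20: ')' matches '('; pop; stack = {({
pos 21: '}' matches '{'; pop; stack = {(
pos 22: push '('; stack = {((
pos 23: ')' matches '('; pop; stack = {(
pos 24: ')' matches '('; pop; stack = {
pos 25: push '{'; stack = {{
pos 26: '}' matches '{'; pop; stack = {
pos 27: push '['; stack = {[
pos 28: ']' matches '['; pop; stack = {
pos 29: push '('; stack = {(
pos 30: ')' matches '('; pop; stack = {
pos 31: '}' matches '{'; pop; stack = (empty)
pos 32: push '['; stack = [
pos 33: push '('; stack = [(
pos 34: push '('; stack = [((
pos 35: ')' matches '('; pop; stack = [(
pos 36: ')' matches '('; pop; stack = [
pos 37: ']' matches '['; pop; stack = (empty)
end: stack empty → VALID
Verdict: properly nested → yes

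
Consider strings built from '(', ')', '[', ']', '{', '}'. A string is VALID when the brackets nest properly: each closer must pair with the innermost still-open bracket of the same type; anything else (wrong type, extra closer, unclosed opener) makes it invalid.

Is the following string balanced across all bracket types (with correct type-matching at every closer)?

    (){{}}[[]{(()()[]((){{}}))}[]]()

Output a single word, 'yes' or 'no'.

pos 0: push '('; stack = (
pos 1: ')' matches '('; pop; stack = (empty)
pos 2: push '{'; stack = {
pos 3: push '{'; stack = {{
pos 4: '}' matches '{'; pop; stack = {
pos 5: '}' matches '{'; pop; stack = (empty)
pos 6: push '['; stack = [
pos 7: push '['; stack = [[
pos 8: ']' matches '['; pop; stack = [
pos 9: push '{'; stack = [{
pos 10: push '('; stack = [{(
pos 11: push '('; stack = [{((
pos 12: ')' matches '('; pop; stack = [{(
pos 13: push '('; stack = [{((
pos 14: ')' matches '('; pop; stack = [{(
pos 15: push '['; stack = [{([
pos 16: ']' matches '['; pop; stack = [{(
pos 17: push '('; stack = [{((
pos 18: push '('; stack = [{(((
pos 19: ')' matches '('; pop; stack = [{((
pos 20: push '{'; stack = [{(({
pos 21: push '{'; stack = [{(({{
pos 22: '}' matches '{'; pop; stack = [{(({
pos 23: '}' matches '{'; pop; stack = [{((
pos 24: ')' matches '('; pop; stack = [{(
pos 25: ')' matches '('; pop; stack = [{
pos 26: '}' matches '{'; pop; stack = [
pos 27: push '['; stack = [[
pos 28: ']' matches '['; pop; stack = [
pos 29: ']' matches '['; pop; stack = (empty)
pos 30: push '('; stack = (
pos 31: ')' matches '('; pop; stack = (empty)
end: stack empty → VALID
Verdict: properly nested → yes

Answer: yes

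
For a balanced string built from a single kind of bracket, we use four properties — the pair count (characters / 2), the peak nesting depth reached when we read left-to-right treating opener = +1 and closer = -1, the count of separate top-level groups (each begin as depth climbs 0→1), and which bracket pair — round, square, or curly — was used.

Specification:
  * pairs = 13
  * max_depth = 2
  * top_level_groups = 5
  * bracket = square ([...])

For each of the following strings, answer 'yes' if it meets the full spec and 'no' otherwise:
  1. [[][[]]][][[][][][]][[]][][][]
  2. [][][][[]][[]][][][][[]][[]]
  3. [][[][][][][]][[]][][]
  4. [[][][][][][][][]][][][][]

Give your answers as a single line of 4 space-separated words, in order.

Answer: no no no yes

Derivation:
String 1 '[[][[]]][][[][][][]][[]][][][]': depth seq [1 2 1 2 3 2 1 0 1 0 1 2 1 2 1 2 1 2 1 0 1 2 1 0 1 0 1 0 1 0]
  -> pairs=15 depth=3 groups=7 -> no
String 2 '[][][][[]][[]][][][][[]][[]]': depth seq [1 0 1 0 1 0 1 2 1 0 1 2 1 0 1 0 1 0 1 0 1 2 1 0 1 2 1 0]
  -> pairs=14 depth=2 groups=10 -> no
String 3 '[][[][][][][]][[]][][]': depth seq [1 0 1 2 1 2 1 2 1 2 1 2 1 0 1 2 1 0 1 0 1 0]
  -> pairs=11 depth=2 groups=5 -> no
String 4 '[[][][][][][][][]][][][][]': depth seq [1 2 1 2 1 2 1 2 1 2 1 2 1 2 1 2 1 0 1 0 1 0 1 0 1 0]
  -> pairs=13 depth=2 groups=5 -> yes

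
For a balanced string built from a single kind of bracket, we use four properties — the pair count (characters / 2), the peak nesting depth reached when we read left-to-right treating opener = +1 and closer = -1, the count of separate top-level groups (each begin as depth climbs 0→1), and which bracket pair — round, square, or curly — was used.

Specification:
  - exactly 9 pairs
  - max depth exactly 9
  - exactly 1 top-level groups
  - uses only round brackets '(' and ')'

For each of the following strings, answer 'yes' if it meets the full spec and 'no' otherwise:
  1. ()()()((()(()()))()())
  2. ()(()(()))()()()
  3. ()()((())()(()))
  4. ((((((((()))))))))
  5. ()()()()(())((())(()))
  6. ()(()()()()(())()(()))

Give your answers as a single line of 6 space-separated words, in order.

Answer: no no no yes no no

Derivation:
String 1 '()()()((()(()()))()())': depth seq [1 0 1 0 1 0 1 2 3 2 3 4 3 4 3 2 1 2 1 2 1 0]
  -> pairs=11 depth=4 groups=4 -> no
String 2 '()(()(()))()()()': depth seq [1 0 1 2 1 2 3 2 1 0 1 0 1 0 1 0]
  -> pairs=8 depth=3 groups=5 -> no
String 3 '()()((())()(()))': depth seq [1 0 1 0 1 2 3 2 1 2 1 2 3 2 1 0]
  -> pairs=8 depth=3 groups=3 -> no
String 4 '((((((((()))))))))': depth seq [1 2 3 4 5 6 7 8 9 8 7 6 5 4 3 2 1 0]
  -> pairs=9 depth=9 groups=1 -> yes
String 5 '()()()()(())((())(()))': depth seq [1 0 1 0 1 0 1 0 1 2 1 0 1 2 3 2 1 2 3 2 1 0]
  -> pairs=11 depth=3 groups=6 -> no
String 6 '()(()()()()(())()(()))': depth seq [1 0 1 2 1 2 1 2 1 2 1 2 3 2 1 2 1 2 3 2 1 0]
  -> pairs=11 depth=3 groups=2 -> no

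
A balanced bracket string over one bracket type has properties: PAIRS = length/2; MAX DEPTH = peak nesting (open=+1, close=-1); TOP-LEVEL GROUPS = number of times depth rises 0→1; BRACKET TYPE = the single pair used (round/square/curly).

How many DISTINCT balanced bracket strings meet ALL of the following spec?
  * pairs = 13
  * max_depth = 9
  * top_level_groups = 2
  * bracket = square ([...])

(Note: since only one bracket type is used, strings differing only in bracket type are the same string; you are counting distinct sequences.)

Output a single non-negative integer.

Spec: pairs=13 depth=9 groups=2
Count(depth <= 9) = 207596
Count(depth <= 8) = 205436
Count(depth == 9) = 207596 - 205436 = 2160

Answer: 2160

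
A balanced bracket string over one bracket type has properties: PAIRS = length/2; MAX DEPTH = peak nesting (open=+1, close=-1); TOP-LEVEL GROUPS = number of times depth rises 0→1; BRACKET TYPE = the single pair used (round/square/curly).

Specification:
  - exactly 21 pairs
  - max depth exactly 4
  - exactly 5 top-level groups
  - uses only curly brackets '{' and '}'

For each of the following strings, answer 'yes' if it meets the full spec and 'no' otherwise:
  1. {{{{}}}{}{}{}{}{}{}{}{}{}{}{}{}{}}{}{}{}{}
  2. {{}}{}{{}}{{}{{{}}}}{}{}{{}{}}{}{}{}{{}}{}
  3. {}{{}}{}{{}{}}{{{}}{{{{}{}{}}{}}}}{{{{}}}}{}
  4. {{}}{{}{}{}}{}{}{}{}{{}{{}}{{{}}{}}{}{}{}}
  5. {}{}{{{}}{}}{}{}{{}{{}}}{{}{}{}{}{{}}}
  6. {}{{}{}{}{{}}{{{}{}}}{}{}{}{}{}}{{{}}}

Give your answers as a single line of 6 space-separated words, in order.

Answer: yes no no no no no

Derivation:
String 1 '{{{{}}}{}{}{}{}{}{}{}{}{}{}{}{}{}}{}{}{}{}': depth seq [1 2 3 4 3 2 1 2 1 2 1 2 1 2 1 2 1 2 1 2 1 2 1 2 1 2 1 2 1 2 1 2 1 0 1 0 1 0 1 0 1 0]
  -> pairs=21 depth=4 groups=5 -> yes
String 2 '{{}}{}{{}}{{}{{{}}}}{}{}{{}{}}{}{}{}{{}}{}': depth seq [1 2 1 0 1 0 1 2 1 0 1 2 1 2 3 4 3 2 1 0 1 0 1 0 1 2 1 2 1 0 1 0 1 0 1 0 1 2 1 0 1 0]
  -> pairs=21 depth=4 groups=12 -> no
String 3 '{}{{}}{}{{}{}}{{{}}{{{{}{}{}}{}}}}{{{{}}}}{}': depth seq [1 0 1 2 1 0 1 0 1 2 1 2 1 0 1 2 3 2 1 2 3 4 5 4 5 4 5 4 3 4 3 2 1 0 1 2 3 4 3 2 1 0 1 0]
  -> pairs=22 depth=5 groups=7 -> no
String 4 '{{}}{{}{}{}}{}{}{}{}{{}{{}}{{{}}{}}{}{}{}}': depth seq [1 2 1 0 1 2 1 2 1 2 1 0 1 0 1 0 1 0 1 0 1 2 1 2 3 2 1 2 3 4 3 2 3 2 1 2 1 2 1 2 1 0]
  -> pairs=21 depth=4 groups=7 -> no
String 5 '{}{}{{{}}{}}{}{}{{}{{}}}{{}{}{}{}{{}}}': depth seq [1 0 1 0 1 2 3 2 1 2 1 0 1 0 1 0 1 2 1 2 3 2 1 0 1 2 1 2 1 2 1 2 1 2 3 2 1 0]
  -> pairs=19 depth=3 groups=7 -> no
String 6 '{}{{}{}{}{{}}{{{}{}}}{}{}{}{}{}}{{{}}}': depth seq [1 0 1 2 1 2 1 2 1 2 3 2 1 2 3 4 3 4 3 2 1 2 1 2 1 2 1 2 1 2 1 0 1 2 3 2 1 0]
  -> pairs=19 depth=4 groups=3 -> no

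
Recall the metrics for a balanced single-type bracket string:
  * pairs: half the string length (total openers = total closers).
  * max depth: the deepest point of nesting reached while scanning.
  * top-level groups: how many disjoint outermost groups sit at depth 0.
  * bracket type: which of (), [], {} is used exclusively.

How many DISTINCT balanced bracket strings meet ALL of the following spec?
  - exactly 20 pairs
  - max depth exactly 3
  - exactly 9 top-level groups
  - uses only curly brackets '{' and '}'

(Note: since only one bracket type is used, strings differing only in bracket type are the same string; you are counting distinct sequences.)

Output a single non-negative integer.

Spec: pairs=20 depth=3 groups=9
Count(depth <= 3) = 5597172
Count(depth <= 2) = 75582
Count(depth == 3) = 5597172 - 75582 = 5521590

Answer: 5521590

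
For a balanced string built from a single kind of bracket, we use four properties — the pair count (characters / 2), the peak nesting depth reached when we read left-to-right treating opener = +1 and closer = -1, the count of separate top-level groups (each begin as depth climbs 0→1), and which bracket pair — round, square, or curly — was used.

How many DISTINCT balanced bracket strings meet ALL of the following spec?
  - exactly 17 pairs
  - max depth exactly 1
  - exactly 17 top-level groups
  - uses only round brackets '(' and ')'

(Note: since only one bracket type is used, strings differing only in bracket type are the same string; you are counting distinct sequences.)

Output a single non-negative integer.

Answer: 1

Derivation:
Spec: pairs=17 depth=1 groups=17
Count(depth <= 1) = 1
Count(depth <= 0) = 0
Count(depth == 1) = 1 - 0 = 1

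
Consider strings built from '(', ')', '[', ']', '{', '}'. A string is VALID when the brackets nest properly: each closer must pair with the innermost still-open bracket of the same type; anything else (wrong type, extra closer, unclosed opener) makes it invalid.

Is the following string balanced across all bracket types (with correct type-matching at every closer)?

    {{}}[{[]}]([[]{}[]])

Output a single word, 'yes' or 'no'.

pos 0: push '{'; stack = {
pos 1: push '{'; stack = {{
pos 2: '}' matches '{'; pop; stack = {
pos 3: '}' matches '{'; pop; stack = (empty)
pos 4: push '['; stack = [
pos 5: push '{'; stack = [{
pos 6: push '['; stack = [{[
pos 7: ']' matches '['; pop; stack = [{
pos 8: '}' matches '{'; pop; stack = [
pos 9: ']' matches '['; pop; stack = (empty)
pos 10: push '('; stack = (
pos 11: push '['; stack = ([
pos 12: push '['; stack = ([[
pos 13: ']' matches '['; pop; stack = ([
pos 14: push '{'; stack = ([{
pos 15: '}' matches '{'; pop; stack = ([
pos 16: push '['; stack = ([[
pos 17: ']' matches '['; pop; stack = ([
pos 18: ']' matches '['; pop; stack = (
pos 19: ')' matches '('; pop; stack = (empty)
end: stack empty → VALID
Verdict: properly nested → yes

Answer: yes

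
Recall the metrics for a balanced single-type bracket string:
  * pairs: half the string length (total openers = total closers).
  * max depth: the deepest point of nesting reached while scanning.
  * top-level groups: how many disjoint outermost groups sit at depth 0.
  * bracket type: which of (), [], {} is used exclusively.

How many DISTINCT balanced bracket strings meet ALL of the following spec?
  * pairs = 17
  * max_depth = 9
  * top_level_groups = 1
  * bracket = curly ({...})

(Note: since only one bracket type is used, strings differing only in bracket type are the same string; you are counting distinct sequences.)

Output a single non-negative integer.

Answer: 2937932

Derivation:
Spec: pairs=17 depth=9 groups=1
Count(depth <= 9) = 33602822
Count(depth <= 8) = 30664890
Count(depth == 9) = 33602822 - 30664890 = 2937932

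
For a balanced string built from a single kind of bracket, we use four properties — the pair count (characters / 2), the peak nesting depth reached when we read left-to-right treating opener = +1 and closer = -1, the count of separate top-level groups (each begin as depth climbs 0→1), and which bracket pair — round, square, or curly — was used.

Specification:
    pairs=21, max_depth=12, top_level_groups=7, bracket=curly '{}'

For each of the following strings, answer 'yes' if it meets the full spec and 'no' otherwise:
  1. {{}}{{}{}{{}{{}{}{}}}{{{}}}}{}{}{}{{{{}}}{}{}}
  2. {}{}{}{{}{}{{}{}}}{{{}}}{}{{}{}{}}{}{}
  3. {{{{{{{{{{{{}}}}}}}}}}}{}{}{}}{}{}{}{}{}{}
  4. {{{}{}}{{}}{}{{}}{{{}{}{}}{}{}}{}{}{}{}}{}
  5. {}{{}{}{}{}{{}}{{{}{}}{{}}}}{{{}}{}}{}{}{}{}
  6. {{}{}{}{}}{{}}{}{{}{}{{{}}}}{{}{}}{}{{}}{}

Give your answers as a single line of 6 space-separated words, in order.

Answer: no no yes no no no

Derivation:
String 1 '{{}}{{}{}{{}{{}{}{}}}{{{}}}}{}{}{}{{{{}}}{}{}}': depth seq [1 2 1 0 1 2 1 2 1 2 3 2 3 4 3 4 3 4 3 2 1 2 3 4 3 2 1 0 1 0 1 0 1 0 1 2 3 4 3 2 1 2 1 2 1 0]
  -> pairs=23 depth=4 groups=6 -> no
String 2 '{}{}{}{{}{}{{}{}}}{{{}}}{}{{}{}{}}{}{}': depth seq [1 0 1 0 1 0 1 2 1 2 1 2 3 2 3 2 1 0 1 2 3 2 1 0 1 0 1 2 1 2 1 2 1 0 1 0 1 0]
  -> pairs=19 depth=3 groups=9 -> no
String 3 '{{{{{{{{{{{{}}}}}}}}}}}{}{}{}}{}{}{}{}{}{}': depth seq [1 2 3 4 5 6 7 8 9 10 11 12 11 10 9 8 7 6 5 4 3 2 1 2 1 2 1 2 1 0 1 0 1 0 1 0 1 0 1 0 1 0]
  -> pairs=21 depth=12 groups=7 -> yes
String 4 '{{{}{}}{{}}{}{{}}{{{}{}{}}{}{}}{}{}{}{}}{}': depth seq [1 2 3 2 3 2 1 2 3 2 1 2 1 2 3 2 1 2 3 4 3 4 3 4 3 2 3 2 3 2 1 2 1 2 1 2 1 2 1 0 1 0]
  -> pairs=21 depth=4 groups=2 -> no
String 5 '{}{{}{}{}{}{{}}{{{}{}}{{}}}}{{{}}{}}{}{}{}{}': depth seq [1 0 1 2 1 2 1 2 1 2 1 2 3 2 1 2 3 4 3 4 3 2 3 4 3 2 1 0 1 2 3 2 1 2 1 0 1 0 1 0 1 0 1 0]
  -> pairs=22 depth=4 groups=7 -> no
String 6 '{{}{}{}{}}{{}}{}{{}{}{{{}}}}{{}{}}{}{{}}{}': depth seq [1 2 1 2 1 2 1 2 1 0 1 2 1 0 1 0 1 2 1 2 1 2 3 4 3 2 1 0 1 2 1 2 1 0 1 0 1 2 1 0 1 0]
  -> pairs=21 depth=4 groups=8 -> no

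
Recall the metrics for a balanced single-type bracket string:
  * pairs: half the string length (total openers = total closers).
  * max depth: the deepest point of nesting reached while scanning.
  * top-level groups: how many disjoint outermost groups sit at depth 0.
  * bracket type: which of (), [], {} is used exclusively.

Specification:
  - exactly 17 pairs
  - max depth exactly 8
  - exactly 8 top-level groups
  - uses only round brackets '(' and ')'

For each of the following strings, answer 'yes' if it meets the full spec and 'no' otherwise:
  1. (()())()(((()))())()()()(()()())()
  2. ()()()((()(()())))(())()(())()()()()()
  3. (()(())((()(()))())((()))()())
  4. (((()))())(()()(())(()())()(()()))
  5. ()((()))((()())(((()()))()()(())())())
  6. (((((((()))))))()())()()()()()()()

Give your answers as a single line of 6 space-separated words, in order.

String 1 '(()())()(((()))())()()()(()()())()': depth seq [1 2 1 2 1 0 1 0 1 2 3 4 3 2 1 2 1 0 1 0 1 0 1 0 1 2 1 2 1 2 1 0 1 0]
  -> pairs=17 depth=4 groups=8 -> no
String 2 '()()()((()(()())))(())()(())()()()()()': depth seq [1 0 1 0 1 0 1 2 3 2 3 4 3 4 3 2 1 0 1 2 1 0 1 0 1 2 1 0 1 0 1 0 1 0 1 0 1 0]
  -> pairs=19 depth=4 groups=12 -> no
String 3 '(()(())((()(()))())((()))()())': depth seq [1 2 1 2 3 2 1 2 3 4 3 4 5 4 3 2 3 2 1 2 3 4 3 2 1 2 1 2 1 0]
  -> pairs=15 depth=5 groups=1 -> no
String 4 '(((()))())(()()(())(()())()(()()))': depth seq [1 2 3 4 3 2 1 2 1 0 1 2 1 2 1 2 3 2 1 2 3 2 3 2 1 2 1 2 3 2 3 2 1 0]
  -> pairs=17 depth=4 groups=2 -> no
String 5 '()((()))((()())(((()()))()()(())())())': depth seq [1 0 1 2 3 2 1 0 1 2 3 2 3 2 1 2 3 4 5 4 5 4 3 2 3 2 3 2 3 4 3 2 3 2 1 2 1 0]
  -> pairs=19 depth=5 groups=3 -> no
String 6 '(((((((()))))))()())()()()()()()()': depth seq [1 2 3 4 5 6 7 8 7 6 5 4 3 2 1 2 1 2 1 0 1 0 1 0 1 0 1 0 1 0 1 0 1 0]
  -> pairs=17 depth=8 groups=8 -> yes

Answer: no no no no no yes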